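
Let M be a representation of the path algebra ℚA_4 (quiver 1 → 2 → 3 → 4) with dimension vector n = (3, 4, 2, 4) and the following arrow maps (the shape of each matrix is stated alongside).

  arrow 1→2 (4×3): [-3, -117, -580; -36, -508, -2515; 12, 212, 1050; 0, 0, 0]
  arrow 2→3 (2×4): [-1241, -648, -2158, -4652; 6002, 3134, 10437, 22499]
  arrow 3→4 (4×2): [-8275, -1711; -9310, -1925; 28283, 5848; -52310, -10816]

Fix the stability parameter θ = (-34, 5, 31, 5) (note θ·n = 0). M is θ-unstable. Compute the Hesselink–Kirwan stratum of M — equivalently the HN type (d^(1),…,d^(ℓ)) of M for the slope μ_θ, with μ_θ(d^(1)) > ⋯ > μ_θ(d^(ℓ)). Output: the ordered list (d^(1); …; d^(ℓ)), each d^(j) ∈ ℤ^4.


Via rank(M_{q-1}∘⋯∘M_p): M ≅ I[1,1], I[1,2], I[1,4], I[2,2], I[2,4], I[4,4]^2.
μ_θ-semistable layers: μ^(1)=18; μ^(2)=5; μ^(3)=-34

((0, 0, 2, 2); (0, 4, 0, 2); (3, 0, 0, 0))


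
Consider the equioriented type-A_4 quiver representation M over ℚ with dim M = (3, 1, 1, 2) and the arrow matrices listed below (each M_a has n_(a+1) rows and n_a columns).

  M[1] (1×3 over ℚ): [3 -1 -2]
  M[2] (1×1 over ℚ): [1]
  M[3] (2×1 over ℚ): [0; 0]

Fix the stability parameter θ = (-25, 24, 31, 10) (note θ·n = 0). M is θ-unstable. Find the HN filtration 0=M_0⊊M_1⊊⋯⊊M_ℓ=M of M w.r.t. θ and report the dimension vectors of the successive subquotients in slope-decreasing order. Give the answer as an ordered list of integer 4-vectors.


Interval decomposition of M: I[1,1]^2, I[1,3], I[4,4]^2.
HN type (ℓ=4): μ^(1)=31; μ^(2)=24; μ^(3)=10; μ^(4)=-25

((0, 0, 1, 0); (0, 1, 0, 0); (0, 0, 0, 2); (3, 0, 0, 0))


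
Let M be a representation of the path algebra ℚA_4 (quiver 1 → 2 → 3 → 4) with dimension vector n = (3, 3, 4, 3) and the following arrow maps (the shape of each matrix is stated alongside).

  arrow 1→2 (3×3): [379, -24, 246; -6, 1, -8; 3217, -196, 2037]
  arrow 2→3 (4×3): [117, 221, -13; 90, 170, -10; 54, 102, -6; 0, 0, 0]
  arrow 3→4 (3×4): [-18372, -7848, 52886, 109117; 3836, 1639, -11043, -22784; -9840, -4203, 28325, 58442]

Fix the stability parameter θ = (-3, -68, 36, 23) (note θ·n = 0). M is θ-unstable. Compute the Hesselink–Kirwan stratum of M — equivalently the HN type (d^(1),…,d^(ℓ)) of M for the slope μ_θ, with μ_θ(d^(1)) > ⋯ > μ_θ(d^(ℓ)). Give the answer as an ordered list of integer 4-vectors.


Barcode: M ≅ I[1,2]^2, I[1,3], I[3,4]^3. HN layers by μ_θ (3 steps, strictly decreasing):
  μ^(1)=36; μ^(2)=59/2; μ^(3)=-71/2

((0, 0, 1, 0); (0, 0, 3, 3); (3, 3, 0, 0))


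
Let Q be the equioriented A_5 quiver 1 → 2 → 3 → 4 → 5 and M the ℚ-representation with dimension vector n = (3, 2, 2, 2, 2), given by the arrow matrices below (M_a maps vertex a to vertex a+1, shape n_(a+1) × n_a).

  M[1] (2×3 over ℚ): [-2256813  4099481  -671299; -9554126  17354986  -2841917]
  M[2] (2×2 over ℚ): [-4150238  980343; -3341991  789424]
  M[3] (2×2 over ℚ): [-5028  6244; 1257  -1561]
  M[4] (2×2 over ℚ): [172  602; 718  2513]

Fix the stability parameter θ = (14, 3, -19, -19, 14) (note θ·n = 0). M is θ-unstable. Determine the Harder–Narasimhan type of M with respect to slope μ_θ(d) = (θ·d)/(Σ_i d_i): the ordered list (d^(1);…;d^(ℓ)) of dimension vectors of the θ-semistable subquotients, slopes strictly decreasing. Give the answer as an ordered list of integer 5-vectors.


Via rank(M_{q-1}∘⋯∘M_p): M ≅ I[1,1], I[1,3], I[1,5], I[4,4], I[5,5].
μ_θ-semistable layers: μ^(1)=14; μ^(2)=-2/3; μ^(3)=-21/4; μ^(4)=-19

((1, 0, 0, 0, 2); (1, 1, 1, 0, 0); (1, 1, 1, 1, 0); (0, 0, 0, 1, 0))


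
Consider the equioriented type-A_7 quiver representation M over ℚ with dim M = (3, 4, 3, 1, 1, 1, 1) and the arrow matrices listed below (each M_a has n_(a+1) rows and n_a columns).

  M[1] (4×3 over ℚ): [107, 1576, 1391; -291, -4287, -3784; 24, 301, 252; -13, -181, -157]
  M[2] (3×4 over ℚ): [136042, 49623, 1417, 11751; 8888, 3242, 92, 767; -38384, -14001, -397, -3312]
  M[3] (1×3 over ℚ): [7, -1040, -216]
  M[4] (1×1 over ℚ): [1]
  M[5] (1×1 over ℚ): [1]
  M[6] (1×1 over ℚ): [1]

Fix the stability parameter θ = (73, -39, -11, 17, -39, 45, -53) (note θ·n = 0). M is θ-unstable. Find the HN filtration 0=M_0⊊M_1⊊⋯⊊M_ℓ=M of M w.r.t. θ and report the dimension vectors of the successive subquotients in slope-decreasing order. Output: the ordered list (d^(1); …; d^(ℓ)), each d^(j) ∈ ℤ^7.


Interval decomposition of M: I[1,3]^2, I[1,7], I[2,2].
HN type (ℓ=3): μ^(1)=23/3; μ^(2)=-1; μ^(3)=-39

((2, 2, 2, 0, 0, 0, 0); (1, 1, 1, 1, 1, 1, 1); (0, 1, 0, 0, 0, 0, 0))


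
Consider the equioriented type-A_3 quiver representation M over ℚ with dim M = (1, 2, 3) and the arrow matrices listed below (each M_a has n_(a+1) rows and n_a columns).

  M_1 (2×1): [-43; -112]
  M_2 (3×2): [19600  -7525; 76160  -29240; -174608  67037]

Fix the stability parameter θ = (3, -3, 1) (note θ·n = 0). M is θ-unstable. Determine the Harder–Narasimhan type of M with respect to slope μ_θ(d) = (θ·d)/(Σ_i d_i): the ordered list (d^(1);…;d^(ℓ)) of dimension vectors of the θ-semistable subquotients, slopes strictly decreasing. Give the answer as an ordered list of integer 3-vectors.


Interval decomposition of M: I[1,2], I[2,3], I[3,3]^2.
HN type (ℓ=3): μ^(1)=1; μ^(2)=0; μ^(3)=-3

((0, 0, 3); (1, 1, 0); (0, 1, 0))


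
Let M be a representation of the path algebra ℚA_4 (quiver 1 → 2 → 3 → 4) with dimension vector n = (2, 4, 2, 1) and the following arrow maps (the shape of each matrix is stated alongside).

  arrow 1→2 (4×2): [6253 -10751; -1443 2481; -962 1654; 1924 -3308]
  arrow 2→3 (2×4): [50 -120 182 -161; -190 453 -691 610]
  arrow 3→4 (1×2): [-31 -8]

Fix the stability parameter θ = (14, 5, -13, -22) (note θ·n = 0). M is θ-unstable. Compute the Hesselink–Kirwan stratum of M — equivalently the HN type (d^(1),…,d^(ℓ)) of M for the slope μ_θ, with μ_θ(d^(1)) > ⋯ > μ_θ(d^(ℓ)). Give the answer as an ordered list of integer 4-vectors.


Interval decomposition of M: I[1,1], I[1,4], I[2,2]^2, I[2,3].
HN type (ℓ=3): μ^(1)=14; μ^(2)=5; μ^(3)=-4

((1, 0, 0, 0); (0, 2, 0, 0); (1, 2, 2, 1))


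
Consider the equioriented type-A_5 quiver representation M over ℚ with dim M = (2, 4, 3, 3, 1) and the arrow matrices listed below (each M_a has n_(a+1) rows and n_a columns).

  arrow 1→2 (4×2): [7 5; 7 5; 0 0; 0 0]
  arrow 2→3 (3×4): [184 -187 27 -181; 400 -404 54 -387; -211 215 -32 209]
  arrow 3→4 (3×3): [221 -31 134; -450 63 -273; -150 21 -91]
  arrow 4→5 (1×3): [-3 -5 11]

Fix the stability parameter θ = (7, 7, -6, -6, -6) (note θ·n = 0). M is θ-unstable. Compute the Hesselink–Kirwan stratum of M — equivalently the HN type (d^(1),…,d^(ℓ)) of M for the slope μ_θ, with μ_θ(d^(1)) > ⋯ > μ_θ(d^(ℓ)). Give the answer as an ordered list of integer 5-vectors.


Via rank(M_{q-1}∘⋯∘M_p): M ≅ I[1,1], I[1,5], I[2,2], I[2,3], I[2,4], I[4,4].
μ_θ-semistable layers: μ^(1)=7; μ^(2)=1/2; μ^(3)=-4/5; μ^(4)=-5/3; μ^(5)=-6

((1, 1, 0, 0, 0); (0, 1, 1, 0, 0); (1, 1, 1, 1, 1); (0, 1, 1, 1, 0); (0, 0, 0, 1, 0))


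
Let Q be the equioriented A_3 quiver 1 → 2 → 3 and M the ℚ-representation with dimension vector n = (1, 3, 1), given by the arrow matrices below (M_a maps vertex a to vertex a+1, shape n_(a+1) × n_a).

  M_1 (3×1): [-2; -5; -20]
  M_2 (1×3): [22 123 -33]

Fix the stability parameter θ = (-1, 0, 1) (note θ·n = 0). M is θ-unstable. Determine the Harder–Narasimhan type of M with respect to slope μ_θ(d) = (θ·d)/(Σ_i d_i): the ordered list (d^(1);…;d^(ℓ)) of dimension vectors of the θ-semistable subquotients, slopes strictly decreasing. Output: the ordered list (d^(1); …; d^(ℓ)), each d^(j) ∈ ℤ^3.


Barcode: M ≅ I[1,3], I[2,2]^2. HN layers by μ_θ (3 steps, strictly decreasing):
  μ^(1)=1; μ^(2)=0; μ^(3)=-1

((0, 0, 1); (0, 3, 0); (1, 0, 0))


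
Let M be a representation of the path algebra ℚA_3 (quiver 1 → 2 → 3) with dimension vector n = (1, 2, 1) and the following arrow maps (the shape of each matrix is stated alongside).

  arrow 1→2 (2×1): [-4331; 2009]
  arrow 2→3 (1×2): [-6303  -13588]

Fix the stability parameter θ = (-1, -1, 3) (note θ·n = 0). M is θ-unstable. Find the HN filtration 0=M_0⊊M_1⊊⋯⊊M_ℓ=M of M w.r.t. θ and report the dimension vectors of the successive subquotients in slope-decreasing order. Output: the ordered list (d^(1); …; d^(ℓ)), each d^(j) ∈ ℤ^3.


Via rank(M_{q-1}∘⋯∘M_p): M ≅ I[1,3], I[2,2].
μ_θ-semistable layers: μ^(1)=3; μ^(2)=-1

((0, 0, 1); (1, 2, 0))


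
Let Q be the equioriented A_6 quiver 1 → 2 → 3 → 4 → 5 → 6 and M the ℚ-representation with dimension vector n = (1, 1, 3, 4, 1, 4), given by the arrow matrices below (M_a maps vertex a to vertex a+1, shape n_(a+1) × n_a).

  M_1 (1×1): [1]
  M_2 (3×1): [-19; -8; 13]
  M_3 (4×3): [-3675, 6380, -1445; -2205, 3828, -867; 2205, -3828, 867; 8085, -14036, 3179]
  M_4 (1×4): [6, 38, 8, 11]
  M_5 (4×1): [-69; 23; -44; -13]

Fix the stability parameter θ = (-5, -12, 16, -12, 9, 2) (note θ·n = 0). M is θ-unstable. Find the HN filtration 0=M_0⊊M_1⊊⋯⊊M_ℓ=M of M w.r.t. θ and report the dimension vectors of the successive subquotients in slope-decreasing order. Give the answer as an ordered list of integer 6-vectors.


Barcode: M ≅ I[1,3], I[3,3], I[3,6], I[4,4]^3, I[6,6]^3. HN layers by μ_θ (5 steps, strictly decreasing):
  μ^(1)=16; μ^(2)=11/2; μ^(3)=2; μ^(4)=-17/2; μ^(5)=-12

((0, 0, 2, 0, 0, 0); (0, 0, 0, 0, 1, 1); (0, 0, 1, 1, 0, 3); (1, 1, 0, 0, 0, 0); (0, 0, 0, 3, 0, 0))


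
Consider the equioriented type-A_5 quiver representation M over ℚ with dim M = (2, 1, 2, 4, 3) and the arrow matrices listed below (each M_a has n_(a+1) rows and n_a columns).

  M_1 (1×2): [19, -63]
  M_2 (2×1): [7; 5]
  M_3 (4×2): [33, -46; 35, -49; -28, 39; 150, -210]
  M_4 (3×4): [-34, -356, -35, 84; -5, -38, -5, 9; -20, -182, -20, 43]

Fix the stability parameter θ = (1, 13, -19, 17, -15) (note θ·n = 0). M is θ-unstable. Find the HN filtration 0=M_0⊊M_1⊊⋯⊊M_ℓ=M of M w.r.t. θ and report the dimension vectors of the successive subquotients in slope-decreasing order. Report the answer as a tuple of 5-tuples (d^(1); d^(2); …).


Via rank(M_{q-1}∘⋯∘M_p): M ≅ I[1,1], I[1,5], I[3,5], I[4,4], I[4,5].
μ_θ-semistable layers: μ^(1)=17; μ^(2)=1; μ^(3)=-5/3; μ^(4)=-19

((0, 0, 0, 1, 0); (1, 0, 0, 3, 3); (1, 1, 1, 0, 0); (0, 0, 1, 0, 0))


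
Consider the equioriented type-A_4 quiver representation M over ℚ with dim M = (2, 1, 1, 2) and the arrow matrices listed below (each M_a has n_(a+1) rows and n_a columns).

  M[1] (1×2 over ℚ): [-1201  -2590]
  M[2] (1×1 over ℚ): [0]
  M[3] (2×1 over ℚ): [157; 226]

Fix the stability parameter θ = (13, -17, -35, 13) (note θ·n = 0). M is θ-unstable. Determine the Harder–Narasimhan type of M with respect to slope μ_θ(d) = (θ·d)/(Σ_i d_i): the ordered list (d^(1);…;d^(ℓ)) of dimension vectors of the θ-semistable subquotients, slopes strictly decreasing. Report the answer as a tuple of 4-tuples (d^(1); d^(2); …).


Barcode: M ≅ I[1,1], I[1,2], I[3,4], I[4,4]. HN layers by μ_θ (3 steps, strictly decreasing):
  μ^(1)=13; μ^(2)=-2; μ^(3)=-35

((1, 0, 0, 2); (1, 1, 0, 0); (0, 0, 1, 0))


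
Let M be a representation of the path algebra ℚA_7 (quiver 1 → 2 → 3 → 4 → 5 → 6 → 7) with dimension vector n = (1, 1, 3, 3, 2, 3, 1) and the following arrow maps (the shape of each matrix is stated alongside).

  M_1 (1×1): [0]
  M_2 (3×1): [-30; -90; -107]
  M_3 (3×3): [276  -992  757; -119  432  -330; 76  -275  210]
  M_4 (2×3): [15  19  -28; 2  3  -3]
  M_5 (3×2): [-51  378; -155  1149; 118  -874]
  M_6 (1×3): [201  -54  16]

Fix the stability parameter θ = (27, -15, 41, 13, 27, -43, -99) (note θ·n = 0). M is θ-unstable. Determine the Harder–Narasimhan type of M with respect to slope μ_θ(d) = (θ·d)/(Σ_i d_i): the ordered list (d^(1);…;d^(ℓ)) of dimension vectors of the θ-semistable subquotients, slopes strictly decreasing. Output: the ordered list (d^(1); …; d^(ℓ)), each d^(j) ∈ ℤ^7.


Interval decomposition of M: I[1,1], I[2,7], I[3,4], I[3,6], I[6,6].
HN type (ℓ=5): μ^(1)=27; μ^(2)=19/2; μ^(3)=-61/5; μ^(4)=-15; μ^(5)=-43

((1, 0, 1, 1, 0, 0, 0); (0, 0, 1, 1, 1, 1, 0); (0, 0, 1, 1, 1, 1, 1); (0, 1, 0, 0, 0, 0, 0); (0, 0, 0, 0, 0, 1, 0))


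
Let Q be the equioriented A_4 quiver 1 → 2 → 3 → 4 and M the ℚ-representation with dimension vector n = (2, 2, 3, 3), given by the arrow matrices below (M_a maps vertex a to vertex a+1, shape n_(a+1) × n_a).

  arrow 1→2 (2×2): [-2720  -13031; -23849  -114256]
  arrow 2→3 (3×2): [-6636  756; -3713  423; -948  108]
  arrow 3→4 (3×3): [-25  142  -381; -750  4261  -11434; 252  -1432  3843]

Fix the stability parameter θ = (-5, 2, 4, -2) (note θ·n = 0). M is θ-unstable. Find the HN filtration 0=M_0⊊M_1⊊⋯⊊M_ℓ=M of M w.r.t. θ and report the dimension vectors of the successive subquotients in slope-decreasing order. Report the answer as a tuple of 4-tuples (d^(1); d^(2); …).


Barcode: M ≅ I[1,2], I[1,4], I[3,4]^2. HN layers by μ_θ (4 steps, strictly decreasing):
  μ^(1)=2; μ^(2)=4/3; μ^(3)=1; μ^(4)=-5

((0, 1, 0, 0); (0, 1, 1, 1); (0, 0, 2, 2); (2, 0, 0, 0))


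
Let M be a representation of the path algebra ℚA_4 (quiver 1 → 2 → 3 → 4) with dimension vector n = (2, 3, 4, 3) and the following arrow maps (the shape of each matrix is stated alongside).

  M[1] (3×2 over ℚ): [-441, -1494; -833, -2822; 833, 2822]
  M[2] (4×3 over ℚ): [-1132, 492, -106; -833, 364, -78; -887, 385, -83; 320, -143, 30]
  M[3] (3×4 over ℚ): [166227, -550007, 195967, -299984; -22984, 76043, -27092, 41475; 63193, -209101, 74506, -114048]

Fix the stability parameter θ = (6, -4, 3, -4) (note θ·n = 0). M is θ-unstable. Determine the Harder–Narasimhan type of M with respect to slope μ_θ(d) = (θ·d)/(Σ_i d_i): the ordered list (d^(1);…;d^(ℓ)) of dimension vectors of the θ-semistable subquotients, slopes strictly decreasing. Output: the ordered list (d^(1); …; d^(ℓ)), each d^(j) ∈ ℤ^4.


Barcode: M ≅ I[1,1], I[1,4], I[2,4]^2, I[3,3]. HN layers by μ_θ (5 steps, strictly decreasing):
  μ^(1)=6; μ^(2)=3; μ^(3)=1/4; μ^(4)=-1/2; μ^(5)=-4

((1, 0, 0, 0); (0, 0, 1, 0); (1, 1, 1, 1); (0, 0, 2, 2); (0, 2, 0, 0))


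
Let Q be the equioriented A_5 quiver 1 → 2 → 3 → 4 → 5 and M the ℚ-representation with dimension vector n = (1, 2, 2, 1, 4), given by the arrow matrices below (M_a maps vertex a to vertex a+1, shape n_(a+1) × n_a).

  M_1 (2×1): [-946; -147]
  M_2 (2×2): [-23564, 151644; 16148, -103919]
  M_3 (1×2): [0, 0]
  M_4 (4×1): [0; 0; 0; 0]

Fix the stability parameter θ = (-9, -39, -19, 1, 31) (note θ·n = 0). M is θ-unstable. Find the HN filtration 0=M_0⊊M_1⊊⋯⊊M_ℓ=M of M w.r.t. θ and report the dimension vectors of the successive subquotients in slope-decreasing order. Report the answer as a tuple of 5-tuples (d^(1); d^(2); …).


Barcode: M ≅ I[1,3], I[2,3], I[4,4], I[5,5]^4. HN layers by μ_θ (5 steps, strictly decreasing):
  μ^(1)=31; μ^(2)=1; μ^(3)=-19; μ^(4)=-24; μ^(5)=-39

((0, 0, 0, 0, 4); (0, 0, 0, 1, 0); (0, 0, 2, 0, 0); (1, 1, 0, 0, 0); (0, 1, 0, 0, 0))


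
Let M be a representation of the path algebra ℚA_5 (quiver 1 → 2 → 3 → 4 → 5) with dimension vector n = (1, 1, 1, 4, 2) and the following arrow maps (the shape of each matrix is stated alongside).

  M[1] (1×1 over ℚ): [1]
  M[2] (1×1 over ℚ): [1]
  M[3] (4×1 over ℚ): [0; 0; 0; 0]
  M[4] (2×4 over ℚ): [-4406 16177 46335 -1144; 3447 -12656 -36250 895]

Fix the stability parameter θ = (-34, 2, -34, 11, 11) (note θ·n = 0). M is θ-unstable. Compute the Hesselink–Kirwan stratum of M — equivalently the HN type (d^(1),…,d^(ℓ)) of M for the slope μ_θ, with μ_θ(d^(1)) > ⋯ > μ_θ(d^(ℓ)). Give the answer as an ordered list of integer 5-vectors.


Via rank(M_{q-1}∘⋯∘M_p): M ≅ I[1,3], I[4,4]^2, I[4,5]^2.
μ_θ-semistable layers: μ^(1)=11; μ^(2)=-16; μ^(3)=-34

((0, 0, 0, 4, 2); (0, 1, 1, 0, 0); (1, 0, 0, 0, 0))


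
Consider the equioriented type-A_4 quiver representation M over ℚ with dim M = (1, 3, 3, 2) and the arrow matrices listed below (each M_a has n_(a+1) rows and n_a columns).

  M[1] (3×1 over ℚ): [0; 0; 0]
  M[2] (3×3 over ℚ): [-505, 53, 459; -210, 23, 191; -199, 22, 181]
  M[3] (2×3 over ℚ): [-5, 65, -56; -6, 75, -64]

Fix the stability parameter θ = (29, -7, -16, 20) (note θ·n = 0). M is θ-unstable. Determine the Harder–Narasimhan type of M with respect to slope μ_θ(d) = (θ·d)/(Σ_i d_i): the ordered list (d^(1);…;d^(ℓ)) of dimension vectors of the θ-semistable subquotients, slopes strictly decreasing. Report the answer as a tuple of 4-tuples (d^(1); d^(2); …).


Barcode: M ≅ I[1,1], I[2,3], I[2,4]^2. HN layers by μ_θ (3 steps, strictly decreasing):
  μ^(1)=29; μ^(2)=20; μ^(3)=-23/2

((1, 0, 0, 0); (0, 0, 0, 2); (0, 3, 3, 0))


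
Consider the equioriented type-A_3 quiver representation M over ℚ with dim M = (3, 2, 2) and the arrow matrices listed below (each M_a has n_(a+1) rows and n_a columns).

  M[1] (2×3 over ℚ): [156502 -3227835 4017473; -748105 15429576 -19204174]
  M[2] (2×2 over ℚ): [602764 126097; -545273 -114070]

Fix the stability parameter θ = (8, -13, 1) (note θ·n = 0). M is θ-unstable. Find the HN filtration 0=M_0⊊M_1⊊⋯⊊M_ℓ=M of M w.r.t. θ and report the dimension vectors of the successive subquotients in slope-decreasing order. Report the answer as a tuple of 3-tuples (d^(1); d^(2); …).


Via rank(M_{q-1}∘⋯∘M_p): M ≅ I[1,1], I[1,3]^2.
μ_θ-semistable layers: μ^(1)=8; μ^(2)=1; μ^(3)=-5/2

((1, 0, 0); (0, 0, 2); (2, 2, 0))


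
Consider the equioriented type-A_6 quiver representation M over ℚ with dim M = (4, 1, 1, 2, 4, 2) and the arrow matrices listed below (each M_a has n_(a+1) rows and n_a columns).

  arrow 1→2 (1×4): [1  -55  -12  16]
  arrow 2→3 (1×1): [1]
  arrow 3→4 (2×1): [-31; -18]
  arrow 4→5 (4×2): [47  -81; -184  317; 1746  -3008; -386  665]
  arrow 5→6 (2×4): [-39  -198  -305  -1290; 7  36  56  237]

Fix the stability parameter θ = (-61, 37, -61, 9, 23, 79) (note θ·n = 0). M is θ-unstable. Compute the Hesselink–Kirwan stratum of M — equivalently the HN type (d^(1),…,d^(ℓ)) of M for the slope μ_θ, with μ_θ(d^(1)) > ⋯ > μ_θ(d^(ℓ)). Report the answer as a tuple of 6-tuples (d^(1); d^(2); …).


Interval decomposition of M: I[1,1]^3, I[1,6], I[4,6], I[5,5]^2.
HN type (ℓ=5): μ^(1)=79; μ^(2)=23; μ^(3)=9; μ^(4)=-12; μ^(5)=-61

((0, 0, 0, 0, 0, 2); (0, 0, 0, 0, 4, 0); (0, 0, 0, 2, 0, 0); (0, 1, 1, 0, 0, 0); (4, 0, 0, 0, 0, 0))


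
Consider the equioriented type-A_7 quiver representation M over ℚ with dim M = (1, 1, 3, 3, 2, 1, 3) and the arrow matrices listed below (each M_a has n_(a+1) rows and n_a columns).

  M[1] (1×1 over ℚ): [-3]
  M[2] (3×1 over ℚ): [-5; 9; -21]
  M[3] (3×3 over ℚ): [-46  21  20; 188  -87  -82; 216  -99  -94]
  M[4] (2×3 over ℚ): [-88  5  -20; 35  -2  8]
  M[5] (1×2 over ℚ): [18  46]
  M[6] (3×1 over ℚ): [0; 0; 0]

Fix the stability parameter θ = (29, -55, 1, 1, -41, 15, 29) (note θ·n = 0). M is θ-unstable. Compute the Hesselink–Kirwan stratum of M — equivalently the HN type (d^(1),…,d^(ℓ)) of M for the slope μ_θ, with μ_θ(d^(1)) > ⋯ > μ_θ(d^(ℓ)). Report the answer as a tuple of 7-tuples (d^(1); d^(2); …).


Via rank(M_{q-1}∘⋯∘M_p): M ≅ I[1,5], I[3,3], I[3,6], I[4,4], I[7,7]^3.
μ_θ-semistable layers: μ^(1)=29; μ^(2)=15; μ^(3)=1; μ^(4)=-13

((0, 0, 0, 0, 0, 0, 3); (0, 0, 0, 0, 0, 1, 0); (0, 0, 1, 1, 0, 0, 0); (1, 1, 2, 2, 2, 0, 0))


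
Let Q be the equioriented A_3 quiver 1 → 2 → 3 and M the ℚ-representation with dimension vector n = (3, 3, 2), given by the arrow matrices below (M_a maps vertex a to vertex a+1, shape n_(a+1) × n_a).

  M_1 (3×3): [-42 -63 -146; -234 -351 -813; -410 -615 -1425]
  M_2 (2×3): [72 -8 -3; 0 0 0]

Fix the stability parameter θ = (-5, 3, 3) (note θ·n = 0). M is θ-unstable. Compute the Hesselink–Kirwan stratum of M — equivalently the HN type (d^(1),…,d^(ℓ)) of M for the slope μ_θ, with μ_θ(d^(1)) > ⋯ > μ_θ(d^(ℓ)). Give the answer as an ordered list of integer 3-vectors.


Barcode: M ≅ I[1,1], I[1,2], I[1,3], I[2,2], I[3,3]. HN layers by μ_θ (2 steps, strictly decreasing):
  μ^(1)=3; μ^(2)=-5

((0, 3, 2); (3, 0, 0))


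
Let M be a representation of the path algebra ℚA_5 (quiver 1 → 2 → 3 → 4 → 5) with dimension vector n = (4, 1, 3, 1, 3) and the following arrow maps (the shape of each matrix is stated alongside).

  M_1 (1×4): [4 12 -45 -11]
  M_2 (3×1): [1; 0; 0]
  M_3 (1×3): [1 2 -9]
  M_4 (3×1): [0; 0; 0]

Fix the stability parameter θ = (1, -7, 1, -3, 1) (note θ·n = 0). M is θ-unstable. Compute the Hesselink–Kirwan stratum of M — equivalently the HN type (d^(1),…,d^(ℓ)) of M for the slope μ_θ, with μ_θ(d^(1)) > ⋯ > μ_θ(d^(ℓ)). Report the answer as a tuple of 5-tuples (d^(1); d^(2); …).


Interval decomposition of M: I[1,1]^3, I[1,4], I[3,3]^2, I[5,5]^3.
HN type (ℓ=3): μ^(1)=1; μ^(2)=-1; μ^(3)=-3

((3, 0, 2, 0, 3); (0, 0, 1, 1, 0); (1, 1, 0, 0, 0))


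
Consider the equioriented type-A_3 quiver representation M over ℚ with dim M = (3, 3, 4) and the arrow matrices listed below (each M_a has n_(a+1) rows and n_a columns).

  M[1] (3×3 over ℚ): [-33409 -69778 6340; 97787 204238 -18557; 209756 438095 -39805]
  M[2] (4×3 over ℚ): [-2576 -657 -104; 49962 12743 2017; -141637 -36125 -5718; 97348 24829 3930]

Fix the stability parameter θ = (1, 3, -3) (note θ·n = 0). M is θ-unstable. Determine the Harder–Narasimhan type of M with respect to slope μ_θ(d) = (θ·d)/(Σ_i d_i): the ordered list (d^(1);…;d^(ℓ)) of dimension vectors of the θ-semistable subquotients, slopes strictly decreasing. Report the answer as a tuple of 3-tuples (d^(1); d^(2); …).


Interval decomposition of M: I[1,3]^3, I[3,3].
HN type (ℓ=2): μ^(1)=1/3; μ^(2)=-3

((3, 3, 3); (0, 0, 1))


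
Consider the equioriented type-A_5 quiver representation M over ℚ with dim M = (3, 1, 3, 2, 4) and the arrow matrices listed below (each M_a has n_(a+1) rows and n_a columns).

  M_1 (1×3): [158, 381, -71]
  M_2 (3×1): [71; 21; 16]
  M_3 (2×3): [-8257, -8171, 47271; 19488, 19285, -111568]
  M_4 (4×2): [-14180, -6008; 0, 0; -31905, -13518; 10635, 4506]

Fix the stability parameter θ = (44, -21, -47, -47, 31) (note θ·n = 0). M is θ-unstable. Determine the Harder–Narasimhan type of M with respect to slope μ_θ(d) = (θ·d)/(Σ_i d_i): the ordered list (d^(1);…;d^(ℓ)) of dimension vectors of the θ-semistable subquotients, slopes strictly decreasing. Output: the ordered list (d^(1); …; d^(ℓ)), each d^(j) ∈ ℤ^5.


Interval decomposition of M: I[1,1]^2, I[1,4], I[3,3], I[3,5], I[5,5]^3.
HN type (ℓ=4): μ^(1)=44; μ^(2)=31; μ^(3)=-71/4; μ^(4)=-47

((2, 0, 0, 0, 0); (0, 0, 0, 0, 4); (1, 1, 1, 1, 0); (0, 0, 2, 1, 0))


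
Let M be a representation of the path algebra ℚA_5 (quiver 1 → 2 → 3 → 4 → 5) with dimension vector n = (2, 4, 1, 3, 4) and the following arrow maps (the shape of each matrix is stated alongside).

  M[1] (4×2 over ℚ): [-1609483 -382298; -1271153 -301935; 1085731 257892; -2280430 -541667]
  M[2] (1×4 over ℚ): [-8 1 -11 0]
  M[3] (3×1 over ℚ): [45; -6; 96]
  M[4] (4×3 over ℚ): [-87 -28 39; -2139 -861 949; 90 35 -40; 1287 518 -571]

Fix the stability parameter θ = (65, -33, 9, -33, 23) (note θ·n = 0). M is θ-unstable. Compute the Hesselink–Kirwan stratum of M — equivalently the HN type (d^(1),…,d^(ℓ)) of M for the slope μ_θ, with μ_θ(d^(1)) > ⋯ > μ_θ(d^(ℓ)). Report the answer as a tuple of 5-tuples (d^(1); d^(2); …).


Via rank(M_{q-1}∘⋯∘M_p): M ≅ I[1,2], I[1,5], I[2,2]^2, I[4,4], I[4,5], I[5,5]^2.
μ_θ-semistable layers: μ^(1)=23; μ^(2)=16; μ^(3)=2; μ^(4)=-33

((0, 0, 0, 0, 4); (1, 1, 0, 0, 0); (1, 1, 1, 1, 0); (0, 2, 0, 2, 0))


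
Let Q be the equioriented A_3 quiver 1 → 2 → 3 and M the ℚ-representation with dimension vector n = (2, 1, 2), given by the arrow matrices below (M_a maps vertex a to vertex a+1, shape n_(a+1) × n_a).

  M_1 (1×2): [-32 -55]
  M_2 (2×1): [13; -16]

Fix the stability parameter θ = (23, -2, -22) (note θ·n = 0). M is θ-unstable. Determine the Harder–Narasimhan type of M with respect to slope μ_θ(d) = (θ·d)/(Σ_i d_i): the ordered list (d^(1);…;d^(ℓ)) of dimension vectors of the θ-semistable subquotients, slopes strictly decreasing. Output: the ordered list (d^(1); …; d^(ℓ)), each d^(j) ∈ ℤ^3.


Interval decomposition of M: I[1,1], I[1,3], I[3,3].
HN type (ℓ=3): μ^(1)=23; μ^(2)=-1/3; μ^(3)=-22

((1, 0, 0); (1, 1, 1); (0, 0, 1))


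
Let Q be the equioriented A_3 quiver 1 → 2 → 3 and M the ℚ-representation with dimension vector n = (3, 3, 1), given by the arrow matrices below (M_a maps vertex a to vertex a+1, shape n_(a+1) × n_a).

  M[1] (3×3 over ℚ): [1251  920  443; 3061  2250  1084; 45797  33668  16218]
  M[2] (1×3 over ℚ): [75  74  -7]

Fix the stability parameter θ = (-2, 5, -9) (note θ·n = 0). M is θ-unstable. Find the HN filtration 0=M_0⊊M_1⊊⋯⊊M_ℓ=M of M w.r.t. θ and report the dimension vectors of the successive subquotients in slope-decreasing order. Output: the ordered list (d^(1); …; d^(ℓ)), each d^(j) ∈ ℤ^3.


Interval decomposition of M: I[1,2]^2, I[1,3].
HN type (ℓ=2): μ^(1)=5; μ^(2)=-2

((0, 2, 0); (3, 1, 1))


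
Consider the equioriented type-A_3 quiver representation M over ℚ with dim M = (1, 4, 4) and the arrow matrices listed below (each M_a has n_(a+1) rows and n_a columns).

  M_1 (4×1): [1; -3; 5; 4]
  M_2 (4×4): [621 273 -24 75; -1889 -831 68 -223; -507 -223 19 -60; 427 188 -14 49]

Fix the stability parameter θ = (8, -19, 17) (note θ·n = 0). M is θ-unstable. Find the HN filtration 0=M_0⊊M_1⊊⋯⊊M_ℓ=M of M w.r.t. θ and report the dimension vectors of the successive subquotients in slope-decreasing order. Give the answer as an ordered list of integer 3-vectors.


Barcode: M ≅ I[1,3], I[2,2], I[2,3]^2, I[3,3]. HN layers by μ_θ (3 steps, strictly decreasing):
  μ^(1)=17; μ^(2)=-11/2; μ^(3)=-19

((0, 0, 4); (1, 1, 0); (0, 3, 0))


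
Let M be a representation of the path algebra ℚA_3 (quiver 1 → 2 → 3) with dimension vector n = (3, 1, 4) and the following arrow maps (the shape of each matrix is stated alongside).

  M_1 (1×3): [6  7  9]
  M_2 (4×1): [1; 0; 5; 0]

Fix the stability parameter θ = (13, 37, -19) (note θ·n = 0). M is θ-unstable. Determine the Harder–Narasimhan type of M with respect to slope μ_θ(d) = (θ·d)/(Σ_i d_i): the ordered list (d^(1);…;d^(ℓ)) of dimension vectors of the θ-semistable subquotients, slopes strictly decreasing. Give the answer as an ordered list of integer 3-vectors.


Interval decomposition of M: I[1,1]^2, I[1,3], I[3,3]^3.
HN type (ℓ=3): μ^(1)=13; μ^(2)=31/3; μ^(3)=-19

((2, 0, 0); (1, 1, 1); (0, 0, 3))


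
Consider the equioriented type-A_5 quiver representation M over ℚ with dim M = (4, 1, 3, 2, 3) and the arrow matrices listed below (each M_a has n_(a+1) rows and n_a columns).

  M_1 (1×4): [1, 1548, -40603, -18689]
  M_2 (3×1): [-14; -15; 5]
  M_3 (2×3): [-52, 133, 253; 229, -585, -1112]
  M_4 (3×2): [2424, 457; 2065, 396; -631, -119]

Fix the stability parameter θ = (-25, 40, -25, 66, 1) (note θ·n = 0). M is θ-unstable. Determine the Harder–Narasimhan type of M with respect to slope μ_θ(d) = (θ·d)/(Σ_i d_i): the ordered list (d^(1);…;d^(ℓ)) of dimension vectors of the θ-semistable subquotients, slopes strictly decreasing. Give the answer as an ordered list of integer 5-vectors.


Barcode: M ≅ I[1,1]^3, I[1,5], I[3,3], I[3,5], I[5,5]. HN layers by μ_θ (4 steps, strictly decreasing):
  μ^(1)=67/2; μ^(2)=15/2; μ^(3)=1; μ^(4)=-25

((0, 0, 0, 2, 2); (0, 1, 1, 0, 0); (0, 0, 0, 0, 1); (4, 0, 2, 0, 0))


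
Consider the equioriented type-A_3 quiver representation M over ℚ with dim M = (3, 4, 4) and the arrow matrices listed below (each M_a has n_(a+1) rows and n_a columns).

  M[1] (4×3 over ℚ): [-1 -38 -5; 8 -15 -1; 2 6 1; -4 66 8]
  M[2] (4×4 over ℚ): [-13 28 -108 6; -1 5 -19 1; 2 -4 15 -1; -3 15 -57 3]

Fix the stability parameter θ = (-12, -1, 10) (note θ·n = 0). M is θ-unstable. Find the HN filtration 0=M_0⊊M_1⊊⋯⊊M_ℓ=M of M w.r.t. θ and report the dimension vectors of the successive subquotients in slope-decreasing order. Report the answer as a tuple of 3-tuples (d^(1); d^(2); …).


Interval decomposition of M: I[1,3]^3, I[2,2], I[3,3].
HN type (ℓ=3): μ^(1)=10; μ^(2)=-1; μ^(3)=-12

((0, 0, 4); (0, 4, 0); (3, 0, 0))


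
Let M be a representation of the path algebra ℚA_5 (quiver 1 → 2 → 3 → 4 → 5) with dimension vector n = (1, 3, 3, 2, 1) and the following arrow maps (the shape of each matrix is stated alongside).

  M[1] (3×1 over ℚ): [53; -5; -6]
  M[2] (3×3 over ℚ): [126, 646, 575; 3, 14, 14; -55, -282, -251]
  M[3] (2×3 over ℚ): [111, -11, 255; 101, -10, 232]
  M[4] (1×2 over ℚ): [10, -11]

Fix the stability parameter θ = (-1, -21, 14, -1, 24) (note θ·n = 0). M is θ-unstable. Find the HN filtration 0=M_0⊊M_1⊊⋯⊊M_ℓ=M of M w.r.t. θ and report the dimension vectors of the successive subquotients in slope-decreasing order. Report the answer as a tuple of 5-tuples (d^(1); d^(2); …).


Via rank(M_{q-1}∘⋯∘M_p): M ≅ I[1,4], I[2,3], I[2,5].
μ_θ-semistable layers: μ^(1)=24; μ^(2)=14; μ^(3)=13/2; μ^(4)=-11; μ^(5)=-21

((0, 0, 0, 0, 1); (0, 0, 1, 0, 0); (0, 0, 2, 2, 0); (1, 1, 0, 0, 0); (0, 2, 0, 0, 0))


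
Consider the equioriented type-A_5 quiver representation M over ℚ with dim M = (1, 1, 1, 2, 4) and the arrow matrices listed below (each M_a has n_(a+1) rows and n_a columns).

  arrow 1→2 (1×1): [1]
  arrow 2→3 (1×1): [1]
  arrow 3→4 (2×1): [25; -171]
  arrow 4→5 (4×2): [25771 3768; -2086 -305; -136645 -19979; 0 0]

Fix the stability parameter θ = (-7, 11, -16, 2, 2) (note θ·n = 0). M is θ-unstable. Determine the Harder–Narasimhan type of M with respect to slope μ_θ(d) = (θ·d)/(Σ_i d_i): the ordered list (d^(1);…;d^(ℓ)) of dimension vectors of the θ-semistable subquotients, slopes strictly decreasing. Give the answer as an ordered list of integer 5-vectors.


Interval decomposition of M: I[1,5], I[4,5], I[5,5]^2.
HN type (ℓ=3): μ^(1)=2; μ^(2)=-5/2; μ^(3)=-7

((0, 0, 0, 2, 4); (0, 1, 1, 0, 0); (1, 0, 0, 0, 0))


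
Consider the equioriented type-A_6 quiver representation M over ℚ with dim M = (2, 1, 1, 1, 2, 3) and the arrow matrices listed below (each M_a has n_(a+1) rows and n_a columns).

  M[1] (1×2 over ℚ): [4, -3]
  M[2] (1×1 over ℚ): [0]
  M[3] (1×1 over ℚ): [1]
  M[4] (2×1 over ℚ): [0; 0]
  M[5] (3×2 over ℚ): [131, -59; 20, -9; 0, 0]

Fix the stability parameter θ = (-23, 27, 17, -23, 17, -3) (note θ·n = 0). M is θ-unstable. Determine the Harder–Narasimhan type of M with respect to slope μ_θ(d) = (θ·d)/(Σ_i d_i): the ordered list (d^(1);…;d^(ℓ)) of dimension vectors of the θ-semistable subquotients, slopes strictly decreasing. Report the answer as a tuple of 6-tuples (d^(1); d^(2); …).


Via rank(M_{q-1}∘⋯∘M_p): M ≅ I[1,1], I[1,2], I[3,4], I[5,6]^2, I[6,6].
μ_θ-semistable layers: μ^(1)=27; μ^(2)=7; μ^(3)=-3; μ^(4)=-23

((0, 1, 0, 0, 0, 0); (0, 0, 0, 0, 2, 2); (0, 0, 1, 1, 0, 1); (2, 0, 0, 0, 0, 0))


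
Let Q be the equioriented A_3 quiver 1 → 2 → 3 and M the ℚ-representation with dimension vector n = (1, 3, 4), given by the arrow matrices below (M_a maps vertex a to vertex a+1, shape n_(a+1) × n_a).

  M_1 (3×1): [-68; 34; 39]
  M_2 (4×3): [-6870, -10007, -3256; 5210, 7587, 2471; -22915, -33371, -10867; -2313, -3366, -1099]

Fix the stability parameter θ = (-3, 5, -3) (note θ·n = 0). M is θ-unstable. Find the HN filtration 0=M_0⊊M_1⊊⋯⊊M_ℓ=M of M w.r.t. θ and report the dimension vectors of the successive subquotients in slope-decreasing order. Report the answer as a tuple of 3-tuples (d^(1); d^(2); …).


Via rank(M_{q-1}∘⋯∘M_p): M ≅ I[1,3], I[2,3]^2, I[3,3].
μ_θ-semistable layers: μ^(1)=1; μ^(2)=-3

((0, 3, 3); (1, 0, 1))


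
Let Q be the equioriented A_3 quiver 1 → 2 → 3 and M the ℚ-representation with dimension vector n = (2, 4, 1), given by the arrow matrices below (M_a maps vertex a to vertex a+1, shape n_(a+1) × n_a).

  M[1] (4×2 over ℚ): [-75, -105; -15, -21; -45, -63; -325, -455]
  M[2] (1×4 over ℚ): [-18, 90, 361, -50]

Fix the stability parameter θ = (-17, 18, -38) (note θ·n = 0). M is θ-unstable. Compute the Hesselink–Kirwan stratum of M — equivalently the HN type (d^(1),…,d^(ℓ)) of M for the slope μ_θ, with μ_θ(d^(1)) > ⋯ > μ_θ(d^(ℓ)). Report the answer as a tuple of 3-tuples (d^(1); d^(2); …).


Barcode: M ≅ I[1,1], I[1,3], I[2,2]^3. HN layers by μ_θ (3 steps, strictly decreasing):
  μ^(1)=18; μ^(2)=-10; μ^(3)=-17

((0, 3, 0); (0, 1, 1); (2, 0, 0))


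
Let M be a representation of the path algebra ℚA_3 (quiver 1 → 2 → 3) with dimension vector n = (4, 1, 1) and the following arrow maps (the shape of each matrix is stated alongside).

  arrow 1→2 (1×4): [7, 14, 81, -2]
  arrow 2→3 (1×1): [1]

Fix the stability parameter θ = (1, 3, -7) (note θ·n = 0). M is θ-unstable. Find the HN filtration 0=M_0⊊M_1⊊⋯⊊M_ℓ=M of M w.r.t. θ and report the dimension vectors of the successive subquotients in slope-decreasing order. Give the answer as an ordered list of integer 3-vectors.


Interval decomposition of M: I[1,1]^3, I[1,3].
HN type (ℓ=2): μ^(1)=1; μ^(2)=-1

((3, 0, 0); (1, 1, 1))


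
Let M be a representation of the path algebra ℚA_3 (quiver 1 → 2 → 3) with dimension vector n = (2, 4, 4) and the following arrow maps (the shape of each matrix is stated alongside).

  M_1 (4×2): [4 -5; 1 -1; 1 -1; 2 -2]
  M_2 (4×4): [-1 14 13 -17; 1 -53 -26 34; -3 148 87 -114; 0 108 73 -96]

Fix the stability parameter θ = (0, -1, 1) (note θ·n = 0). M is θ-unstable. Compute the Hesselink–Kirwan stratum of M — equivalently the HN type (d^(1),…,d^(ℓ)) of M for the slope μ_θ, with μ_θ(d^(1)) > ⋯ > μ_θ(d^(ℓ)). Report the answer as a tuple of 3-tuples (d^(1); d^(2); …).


Interval decomposition of M: I[1,3]^2, I[2,3]^2.
HN type (ℓ=3): μ^(1)=1; μ^(2)=-1/2; μ^(3)=-1

((0, 0, 4); (2, 2, 0); (0, 2, 0))


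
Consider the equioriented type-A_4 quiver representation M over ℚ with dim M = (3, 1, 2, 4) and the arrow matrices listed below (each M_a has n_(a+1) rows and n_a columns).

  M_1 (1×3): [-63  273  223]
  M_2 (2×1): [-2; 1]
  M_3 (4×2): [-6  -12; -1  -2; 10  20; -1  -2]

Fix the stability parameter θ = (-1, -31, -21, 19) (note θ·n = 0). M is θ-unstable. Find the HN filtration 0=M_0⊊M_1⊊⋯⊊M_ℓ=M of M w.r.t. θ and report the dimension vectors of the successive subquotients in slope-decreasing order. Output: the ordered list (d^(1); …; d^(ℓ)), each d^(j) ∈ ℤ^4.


Via rank(M_{q-1}∘⋯∘M_p): M ≅ I[1,1]^2, I[1,3], I[3,4], I[4,4]^3.
μ_θ-semistable layers: μ^(1)=19; μ^(2)=-1; μ^(3)=-53/3; μ^(4)=-21

((0, 0, 0, 4); (2, 0, 0, 0); (1, 1, 1, 0); (0, 0, 1, 0))


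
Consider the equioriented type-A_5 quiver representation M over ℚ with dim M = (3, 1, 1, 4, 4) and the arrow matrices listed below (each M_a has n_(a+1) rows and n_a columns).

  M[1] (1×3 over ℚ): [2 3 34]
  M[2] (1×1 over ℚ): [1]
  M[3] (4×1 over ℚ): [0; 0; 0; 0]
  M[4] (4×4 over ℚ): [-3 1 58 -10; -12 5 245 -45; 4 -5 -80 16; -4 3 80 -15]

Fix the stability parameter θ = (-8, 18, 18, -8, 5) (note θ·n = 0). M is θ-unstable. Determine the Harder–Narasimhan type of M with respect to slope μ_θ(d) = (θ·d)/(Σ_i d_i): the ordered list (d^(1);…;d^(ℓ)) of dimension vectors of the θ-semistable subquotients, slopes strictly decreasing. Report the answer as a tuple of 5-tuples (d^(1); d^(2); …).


Interval decomposition of M: I[1,1]^2, I[1,3], I[4,5]^4.
HN type (ℓ=3): μ^(1)=18; μ^(2)=5; μ^(3)=-8

((0, 1, 1, 0, 0); (0, 0, 0, 0, 4); (3, 0, 0, 4, 0))


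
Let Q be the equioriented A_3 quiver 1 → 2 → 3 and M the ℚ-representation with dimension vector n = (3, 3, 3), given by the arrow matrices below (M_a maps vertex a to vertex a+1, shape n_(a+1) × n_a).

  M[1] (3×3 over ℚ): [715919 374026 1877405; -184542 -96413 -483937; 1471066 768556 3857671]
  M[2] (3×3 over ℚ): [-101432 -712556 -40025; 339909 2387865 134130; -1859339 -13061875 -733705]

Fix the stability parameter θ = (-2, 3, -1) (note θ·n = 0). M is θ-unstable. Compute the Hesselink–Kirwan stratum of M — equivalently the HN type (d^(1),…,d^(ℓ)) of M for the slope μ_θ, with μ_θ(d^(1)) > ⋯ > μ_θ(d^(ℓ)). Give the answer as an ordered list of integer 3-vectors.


Via rank(M_{q-1}∘⋯∘M_p): M ≅ I[1,2], I[1,3]^2, I[3,3].
μ_θ-semistable layers: μ^(1)=3; μ^(2)=1; μ^(3)=-1; μ^(4)=-2

((0, 1, 0); (0, 2, 2); (0, 0, 1); (3, 0, 0))


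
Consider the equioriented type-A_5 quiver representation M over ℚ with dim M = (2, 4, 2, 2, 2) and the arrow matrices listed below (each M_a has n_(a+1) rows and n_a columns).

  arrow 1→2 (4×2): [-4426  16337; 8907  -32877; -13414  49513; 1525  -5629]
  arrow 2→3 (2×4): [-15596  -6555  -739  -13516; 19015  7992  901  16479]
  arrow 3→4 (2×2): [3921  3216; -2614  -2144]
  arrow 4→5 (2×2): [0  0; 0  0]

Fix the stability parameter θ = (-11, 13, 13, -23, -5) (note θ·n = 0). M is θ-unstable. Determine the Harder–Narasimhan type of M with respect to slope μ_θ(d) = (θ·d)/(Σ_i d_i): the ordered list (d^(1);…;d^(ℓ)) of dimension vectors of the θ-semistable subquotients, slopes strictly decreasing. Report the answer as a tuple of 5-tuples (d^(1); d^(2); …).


Via rank(M_{q-1}∘⋯∘M_p): M ≅ I[1,3], I[1,4], I[2,2]^2, I[4,4], I[5,5]^2.
μ_θ-semistable layers: μ^(1)=13; μ^(2)=1; μ^(3)=-5; μ^(4)=-11; μ^(5)=-23

((0, 3, 1, 0, 0); (0, 1, 1, 1, 0); (0, 0, 0, 0, 2); (2, 0, 0, 0, 0); (0, 0, 0, 1, 0))


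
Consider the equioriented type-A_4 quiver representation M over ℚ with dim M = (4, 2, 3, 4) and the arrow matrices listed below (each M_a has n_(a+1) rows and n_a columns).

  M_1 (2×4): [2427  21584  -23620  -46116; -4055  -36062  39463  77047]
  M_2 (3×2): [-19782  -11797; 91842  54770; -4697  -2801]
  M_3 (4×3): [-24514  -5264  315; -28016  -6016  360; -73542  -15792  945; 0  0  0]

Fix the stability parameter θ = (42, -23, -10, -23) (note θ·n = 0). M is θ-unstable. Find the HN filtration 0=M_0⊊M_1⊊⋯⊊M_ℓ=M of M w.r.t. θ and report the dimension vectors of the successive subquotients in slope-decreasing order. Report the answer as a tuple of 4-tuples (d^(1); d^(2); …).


Barcode: M ≅ I[1,1]^2, I[1,3], I[1,4], I[3,3], I[4,4]^3. HN layers by μ_θ (5 steps, strictly decreasing):
  μ^(1)=42; μ^(2)=3; μ^(3)=-7/2; μ^(4)=-10; μ^(5)=-23

((2, 0, 0, 0); (1, 1, 1, 0); (1, 1, 1, 1); (0, 0, 1, 0); (0, 0, 0, 3))


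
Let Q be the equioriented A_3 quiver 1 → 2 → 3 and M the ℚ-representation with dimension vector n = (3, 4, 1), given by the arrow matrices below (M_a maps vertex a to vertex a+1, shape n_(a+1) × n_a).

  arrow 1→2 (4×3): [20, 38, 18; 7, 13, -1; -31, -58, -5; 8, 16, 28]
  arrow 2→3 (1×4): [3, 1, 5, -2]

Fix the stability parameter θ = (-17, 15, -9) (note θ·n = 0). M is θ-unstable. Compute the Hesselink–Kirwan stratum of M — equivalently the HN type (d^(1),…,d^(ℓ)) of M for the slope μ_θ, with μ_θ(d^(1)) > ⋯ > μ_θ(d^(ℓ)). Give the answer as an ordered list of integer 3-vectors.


Via rank(M_{q-1}∘⋯∘M_p): M ≅ I[1,2]^2, I[1,3], I[2,2].
μ_θ-semistable layers: μ^(1)=15; μ^(2)=3; μ^(3)=-17

((0, 3, 0); (0, 1, 1); (3, 0, 0))


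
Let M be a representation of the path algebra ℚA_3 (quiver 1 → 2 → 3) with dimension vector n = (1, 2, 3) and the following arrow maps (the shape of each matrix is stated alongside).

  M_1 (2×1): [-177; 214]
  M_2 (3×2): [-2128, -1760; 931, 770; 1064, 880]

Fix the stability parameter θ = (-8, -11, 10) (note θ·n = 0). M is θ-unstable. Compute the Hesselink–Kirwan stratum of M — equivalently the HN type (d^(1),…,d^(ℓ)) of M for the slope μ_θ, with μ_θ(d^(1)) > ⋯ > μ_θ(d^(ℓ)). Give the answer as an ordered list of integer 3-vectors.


Barcode: M ≅ I[1,3], I[2,2], I[3,3]^2. HN layers by μ_θ (3 steps, strictly decreasing):
  μ^(1)=10; μ^(2)=-19/2; μ^(3)=-11

((0, 0, 3); (1, 1, 0); (0, 1, 0))
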